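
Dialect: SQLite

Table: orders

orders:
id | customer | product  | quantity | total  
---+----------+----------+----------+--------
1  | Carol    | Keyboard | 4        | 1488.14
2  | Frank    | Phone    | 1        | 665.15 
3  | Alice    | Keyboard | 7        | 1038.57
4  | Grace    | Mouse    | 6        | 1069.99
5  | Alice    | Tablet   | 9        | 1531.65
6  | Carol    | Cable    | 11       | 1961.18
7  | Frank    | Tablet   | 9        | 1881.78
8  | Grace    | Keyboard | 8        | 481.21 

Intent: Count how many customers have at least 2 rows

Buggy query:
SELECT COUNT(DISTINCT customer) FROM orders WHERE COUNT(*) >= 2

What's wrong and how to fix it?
Bug: COUNT(*) cannot appear in WHERE; the per-group count doesn't exist yet

Fix: Use a subquery that GROUPs and filters with HAVING, then count its rows

Corrected query:
SELECT COUNT(*) FROM (SELECT customer FROM orders GROUP BY customer HAVING COUNT(*) >= 2)

Result:
COUNT(*)
--------
4       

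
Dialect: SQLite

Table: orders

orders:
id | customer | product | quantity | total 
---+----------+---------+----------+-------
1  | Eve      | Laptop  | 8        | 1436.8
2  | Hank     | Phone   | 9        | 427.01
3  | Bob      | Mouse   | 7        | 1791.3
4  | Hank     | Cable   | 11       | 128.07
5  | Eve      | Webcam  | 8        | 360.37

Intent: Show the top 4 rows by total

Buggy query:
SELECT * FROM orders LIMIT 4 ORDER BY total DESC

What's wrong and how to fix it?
Bug: ORDER BY cannot follow LIMIT; LIMIT is the final clause

Fix: Sort with ORDER BY, then apply LIMIT

Corrected query:
SELECT * FROM orders ORDER BY total DESC LIMIT 4

Result:
id | customer | product | quantity | total 
---+----------+---------+----------+-------
3  | Bob      | Mouse   | 7        | 1791.3
1  | Eve      | Laptop  | 8        | 1436.8
2  | Hank     | Phone   | 9        | 427.01
5  | Eve      | Webcam  | 8        | 360.37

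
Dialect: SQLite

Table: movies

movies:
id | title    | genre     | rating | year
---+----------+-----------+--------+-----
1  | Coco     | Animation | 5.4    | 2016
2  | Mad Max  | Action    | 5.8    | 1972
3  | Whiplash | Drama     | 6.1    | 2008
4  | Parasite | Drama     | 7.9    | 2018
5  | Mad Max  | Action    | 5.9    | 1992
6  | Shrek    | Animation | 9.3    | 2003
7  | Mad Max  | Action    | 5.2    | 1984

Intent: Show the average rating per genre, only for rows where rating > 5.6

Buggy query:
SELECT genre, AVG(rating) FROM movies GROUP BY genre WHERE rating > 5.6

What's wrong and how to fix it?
Bug: WHERE cannot follow GROUP BY

Fix: Place WHERE between FROM and GROUP BY

Corrected query:
SELECT genre, AVG(rating) FROM movies WHERE rating > 5.6 GROUP BY genre

Result:
genre     | AVG(rating)
----------+------------
Action    | 5.85       
Animation | 9.3        
Drama     | 7          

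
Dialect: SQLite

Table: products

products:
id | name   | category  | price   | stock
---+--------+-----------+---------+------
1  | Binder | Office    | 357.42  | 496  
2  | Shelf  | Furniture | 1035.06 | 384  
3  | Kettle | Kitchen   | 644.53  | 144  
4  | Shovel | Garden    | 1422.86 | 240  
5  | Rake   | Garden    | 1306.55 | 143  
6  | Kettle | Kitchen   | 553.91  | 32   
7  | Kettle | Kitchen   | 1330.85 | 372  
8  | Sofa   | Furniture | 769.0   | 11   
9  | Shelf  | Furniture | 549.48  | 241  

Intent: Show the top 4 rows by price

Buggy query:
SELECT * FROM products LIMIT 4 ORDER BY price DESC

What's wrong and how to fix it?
Bug: LIMIT must come after ORDER BY

Fix: Sort with ORDER BY, then apply LIMIT

Corrected query:
SELECT * FROM products ORDER BY price DESC LIMIT 4

Result:
id | name   | category  | price   | stock
---+--------+-----------+---------+------
4  | Shovel | Garden    | 1422.86 | 240  
7  | Kettle | Kitchen   | 1330.85 | 372  
5  | Rake   | Garden    | 1306.55 | 143  
2  | Shelf  | Furniture | 1035.06 | 384  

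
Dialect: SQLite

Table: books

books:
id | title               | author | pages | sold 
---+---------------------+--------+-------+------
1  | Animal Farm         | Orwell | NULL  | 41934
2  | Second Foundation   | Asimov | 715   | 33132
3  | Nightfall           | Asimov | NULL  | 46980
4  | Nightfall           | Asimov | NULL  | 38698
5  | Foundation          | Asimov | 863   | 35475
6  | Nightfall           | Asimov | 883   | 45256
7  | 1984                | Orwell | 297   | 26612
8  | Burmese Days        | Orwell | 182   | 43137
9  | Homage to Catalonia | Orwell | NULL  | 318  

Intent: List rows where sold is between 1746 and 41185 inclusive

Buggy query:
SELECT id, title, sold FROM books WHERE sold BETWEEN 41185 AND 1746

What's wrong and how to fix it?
Bug: The bounds are reversed; BETWEEN a AND b requires a <= b to match anything

Fix: Swap the bounds so the smaller value comes first

Corrected query:
SELECT id, title, sold FROM books WHERE sold BETWEEN 1746 AND 41185

Result:
id | title             | sold 
---+-------------------+------
2  | Second Foundation | 33132
4  | Nightfall         | 38698
5  | Foundation        | 35475
7  | 1984              | 26612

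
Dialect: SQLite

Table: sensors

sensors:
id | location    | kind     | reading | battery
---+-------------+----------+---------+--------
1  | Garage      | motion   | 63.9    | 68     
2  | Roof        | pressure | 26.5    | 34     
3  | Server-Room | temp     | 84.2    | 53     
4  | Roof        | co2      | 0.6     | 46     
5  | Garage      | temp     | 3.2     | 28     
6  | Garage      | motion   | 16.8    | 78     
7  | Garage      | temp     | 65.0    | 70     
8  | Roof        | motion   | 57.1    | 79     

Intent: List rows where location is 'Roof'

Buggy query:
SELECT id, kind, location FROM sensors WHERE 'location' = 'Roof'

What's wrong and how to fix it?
Bug: Single quotes denote string literals in SQL; the column name is being compared as a constant string

Fix: Reference the column as location without single quotes

Corrected query:
SELECT id, kind, location FROM sensors WHERE location = 'Roof'

Result:
id | kind     | location
---+----------+---------
2  | pressure | Roof    
4  | co2      | Roof    
8  | motion   | Roof    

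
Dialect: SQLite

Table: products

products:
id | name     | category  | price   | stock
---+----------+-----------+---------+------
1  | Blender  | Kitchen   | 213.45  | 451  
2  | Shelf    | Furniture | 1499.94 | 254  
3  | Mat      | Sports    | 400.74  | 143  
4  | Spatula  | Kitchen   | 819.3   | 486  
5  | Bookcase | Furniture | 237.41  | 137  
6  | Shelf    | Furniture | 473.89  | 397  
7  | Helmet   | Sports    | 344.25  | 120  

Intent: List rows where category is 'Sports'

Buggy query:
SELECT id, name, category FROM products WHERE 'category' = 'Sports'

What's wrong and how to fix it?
Bug: 'category' in single quotes is a string literal, not the column; the comparison is literal-vs-literal and never true

Fix: Reference the column as category without single quotes

Corrected query:
SELECT id, name, category FROM products WHERE category = 'Sports'

Result:
id | name   | category
---+--------+---------
3  | Mat    | Sports  
7  | Helmet | Sports  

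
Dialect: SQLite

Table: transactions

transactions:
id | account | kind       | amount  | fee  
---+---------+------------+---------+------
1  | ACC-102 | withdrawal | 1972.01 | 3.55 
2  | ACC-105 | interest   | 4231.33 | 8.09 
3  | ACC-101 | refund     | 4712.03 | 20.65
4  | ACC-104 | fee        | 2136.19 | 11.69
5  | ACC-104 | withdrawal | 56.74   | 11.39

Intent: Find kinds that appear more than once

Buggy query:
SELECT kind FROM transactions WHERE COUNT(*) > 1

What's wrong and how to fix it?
Bug: WHERE can't reference COUNT(*); aggregates are computed after WHERE

Fix: Group first, then use HAVING for the count condition

Corrected query:
SELECT kind FROM transactions GROUP BY kind HAVING COUNT(*) > 1

Result:
kind      
----------
withdrawal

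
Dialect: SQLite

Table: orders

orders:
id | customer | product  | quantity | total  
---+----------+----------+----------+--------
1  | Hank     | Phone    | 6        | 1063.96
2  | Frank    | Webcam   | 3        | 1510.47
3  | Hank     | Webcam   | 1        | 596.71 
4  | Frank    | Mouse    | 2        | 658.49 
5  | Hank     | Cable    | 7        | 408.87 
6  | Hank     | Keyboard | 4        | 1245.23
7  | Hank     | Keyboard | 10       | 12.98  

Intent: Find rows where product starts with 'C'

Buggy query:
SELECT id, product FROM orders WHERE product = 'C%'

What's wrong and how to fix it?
Bug: Wildcards only work with LIKE; '=' treats '%' as a literal character

Fix: Replace '=' with LIKE so 'C%' is treated as a pattern

Corrected query:
SELECT id, product FROM orders WHERE product LIKE 'C%'

Result:
id | product
---+--------
5  | Cable  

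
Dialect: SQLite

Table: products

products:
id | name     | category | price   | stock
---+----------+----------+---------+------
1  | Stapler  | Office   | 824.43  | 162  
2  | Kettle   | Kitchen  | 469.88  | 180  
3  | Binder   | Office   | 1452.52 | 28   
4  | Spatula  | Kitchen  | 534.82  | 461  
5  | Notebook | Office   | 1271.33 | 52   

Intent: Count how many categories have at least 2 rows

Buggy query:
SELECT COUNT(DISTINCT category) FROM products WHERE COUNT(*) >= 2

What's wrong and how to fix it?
Bug: WHERE filters individual rows, not groups, so a group-level COUNT is invalid there

Fix: Use a subquery that GROUPs and filters with HAVING, then count its rows

Corrected query:
SELECT COUNT(*) FROM (SELECT category FROM products GROUP BY category HAVING COUNT(*) >= 2)

Result:
COUNT(*)
--------
2       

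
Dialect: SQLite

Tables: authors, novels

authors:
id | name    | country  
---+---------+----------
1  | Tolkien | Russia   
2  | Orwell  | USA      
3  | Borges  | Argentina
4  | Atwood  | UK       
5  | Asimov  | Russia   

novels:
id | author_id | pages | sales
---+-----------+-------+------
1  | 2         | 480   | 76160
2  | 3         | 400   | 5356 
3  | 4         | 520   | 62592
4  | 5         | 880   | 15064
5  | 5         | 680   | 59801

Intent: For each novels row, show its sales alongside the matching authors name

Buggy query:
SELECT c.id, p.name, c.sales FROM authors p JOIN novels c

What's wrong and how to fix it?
Bug: Missing join condition: each novels row is matched to all authors rows instead of just its own

Fix: Add ON c.author_id = p.id to the JOIN

Corrected query:
SELECT c.id, p.name, c.sales FROM authors p JOIN novels c ON c.author_id = p.id

Result:
id | name   | sales
---+--------+------
1  | Orwell | 76160
2  | Borges | 5356 
3  | Atwood | 62592
4  | Asimov | 15064
5  | Asimov | 59801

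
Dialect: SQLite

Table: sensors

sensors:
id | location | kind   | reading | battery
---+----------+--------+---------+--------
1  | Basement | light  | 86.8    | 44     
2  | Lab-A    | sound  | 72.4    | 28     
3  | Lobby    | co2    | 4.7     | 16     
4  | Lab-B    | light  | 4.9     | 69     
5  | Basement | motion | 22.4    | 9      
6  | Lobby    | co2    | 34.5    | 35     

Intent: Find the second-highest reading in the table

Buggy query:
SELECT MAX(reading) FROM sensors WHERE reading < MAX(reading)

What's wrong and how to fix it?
Bug: The inner MAX is an aggregate inside WHERE, which is not allowed

Fix: Compute the overall MAX in a subquery, then take MAX of rows below it

Corrected query:
SELECT MAX(reading) FROM sensors WHERE reading < (SELECT MAX(reading) FROM sensors)

Result:
MAX(reading)
------------
72.4        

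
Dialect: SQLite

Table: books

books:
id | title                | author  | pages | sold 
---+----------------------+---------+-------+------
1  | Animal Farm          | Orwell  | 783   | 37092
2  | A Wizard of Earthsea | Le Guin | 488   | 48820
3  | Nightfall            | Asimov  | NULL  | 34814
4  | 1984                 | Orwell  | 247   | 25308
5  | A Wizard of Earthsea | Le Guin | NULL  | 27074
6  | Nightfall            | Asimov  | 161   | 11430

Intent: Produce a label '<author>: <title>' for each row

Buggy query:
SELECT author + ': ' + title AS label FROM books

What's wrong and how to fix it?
Bug: SQLite uses || for string concatenation; + coerces text to numbers (yielding 0)

Fix: Use the || operator for string concatenation

Corrected query:
SELECT author || ': ' || title AS label FROM books

Result:
label                        
-----------------------------
Orwell: Animal Farm          
Le Guin: A Wizard of Earthsea
Asimov: Nightfall            
Orwell: 1984                 
Le Guin: A Wizard of Earthsea
Asimov: Nightfall            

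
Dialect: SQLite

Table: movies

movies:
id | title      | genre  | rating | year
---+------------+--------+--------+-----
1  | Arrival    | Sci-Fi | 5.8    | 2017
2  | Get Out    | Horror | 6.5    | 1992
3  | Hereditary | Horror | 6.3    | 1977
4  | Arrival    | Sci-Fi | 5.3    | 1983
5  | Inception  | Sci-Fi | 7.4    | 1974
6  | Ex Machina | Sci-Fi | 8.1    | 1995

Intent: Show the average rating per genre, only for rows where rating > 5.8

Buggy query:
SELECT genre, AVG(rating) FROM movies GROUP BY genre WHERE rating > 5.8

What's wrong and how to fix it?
Bug: Row-level WHERE must come before GROUP BY in the clause order

Fix: Place WHERE between FROM and GROUP BY

Corrected query:
SELECT genre, AVG(rating) FROM movies WHERE rating > 5.8 GROUP BY genre

Result:
genre  | AVG(rating)
-------+------------
Horror | 6.4        
Sci-Fi | 7.75       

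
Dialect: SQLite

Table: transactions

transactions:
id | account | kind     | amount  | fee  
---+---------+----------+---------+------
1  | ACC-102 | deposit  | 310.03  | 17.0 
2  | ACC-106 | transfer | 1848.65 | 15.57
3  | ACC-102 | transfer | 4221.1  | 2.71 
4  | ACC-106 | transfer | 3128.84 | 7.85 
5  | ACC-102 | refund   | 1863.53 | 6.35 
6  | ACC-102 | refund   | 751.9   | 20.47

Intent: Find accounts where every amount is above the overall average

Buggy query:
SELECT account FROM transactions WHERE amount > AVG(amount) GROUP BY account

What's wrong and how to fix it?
Bug: AVG() is an aggregate; it can't sit directly in WHERE

Fix: Use a subquery for AVG and a HAVING MIN(...) filter so the condition holds for every row in the group

Corrected query:
SELECT account FROM transactions GROUP BY account HAVING MIN(amount) > (SELECT AVG(amount) FROM transactions)

Result:
(no rows)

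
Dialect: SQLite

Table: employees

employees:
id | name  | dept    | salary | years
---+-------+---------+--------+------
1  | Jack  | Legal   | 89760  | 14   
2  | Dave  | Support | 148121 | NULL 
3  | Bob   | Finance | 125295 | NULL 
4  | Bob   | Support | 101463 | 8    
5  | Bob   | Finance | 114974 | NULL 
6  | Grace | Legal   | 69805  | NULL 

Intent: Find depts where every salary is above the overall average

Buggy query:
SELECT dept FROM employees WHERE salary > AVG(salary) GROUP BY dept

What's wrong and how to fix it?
Bug: WHERE evaluates per row before aggregation, so AVG() is unavailable

Fix: Use a subquery for AVG and a HAVING MIN(...) filter so the condition holds for every row in the group

Corrected query:
SELECT dept FROM employees GROUP BY dept HAVING MIN(salary) > (SELECT AVG(salary) FROM employees)

Result:
dept   
-------
Finance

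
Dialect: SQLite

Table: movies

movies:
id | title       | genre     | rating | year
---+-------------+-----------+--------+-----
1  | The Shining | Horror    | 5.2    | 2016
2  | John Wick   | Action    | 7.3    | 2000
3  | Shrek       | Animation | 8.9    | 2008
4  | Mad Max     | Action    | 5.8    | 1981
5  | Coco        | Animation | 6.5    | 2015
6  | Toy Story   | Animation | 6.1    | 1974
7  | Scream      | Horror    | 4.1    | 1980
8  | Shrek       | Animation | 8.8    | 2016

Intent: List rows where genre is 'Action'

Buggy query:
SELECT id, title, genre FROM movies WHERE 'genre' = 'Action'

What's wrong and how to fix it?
Bug: 'genre' in single quotes is a string literal, not the column; the comparison is literal-vs-literal and never true

Fix: Reference the column as genre without single quotes

Corrected query:
SELECT id, title, genre FROM movies WHERE genre = 'Action'

Result:
id | title     | genre 
---+-----------+-------
2  | John Wick | Action
4  | Mad Max   | Action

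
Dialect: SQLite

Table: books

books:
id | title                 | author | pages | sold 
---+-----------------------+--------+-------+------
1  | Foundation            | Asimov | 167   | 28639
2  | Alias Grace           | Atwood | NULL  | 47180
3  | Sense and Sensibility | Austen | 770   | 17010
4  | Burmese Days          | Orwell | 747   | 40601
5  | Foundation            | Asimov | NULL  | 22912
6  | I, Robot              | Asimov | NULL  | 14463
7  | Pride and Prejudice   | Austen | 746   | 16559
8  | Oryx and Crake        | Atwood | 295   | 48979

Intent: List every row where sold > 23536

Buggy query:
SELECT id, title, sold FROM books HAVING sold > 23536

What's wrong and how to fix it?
Bug: HAVING filters the output of aggregation, but this query has no GROUP BY and no aggregate functions, so SQLite rejects it (HAVING clause on a non-aggregate query); the condition here is per row

Fix: Use WHERE for row-level filtering

Corrected query:
SELECT id, title, sold FROM books WHERE sold > 23536

Result:
id | title          | sold 
---+----------------+------
1  | Foundation     | 28639
2  | Alias Grace    | 47180
4  | Burmese Days   | 40601
8  | Oryx and Crake | 48979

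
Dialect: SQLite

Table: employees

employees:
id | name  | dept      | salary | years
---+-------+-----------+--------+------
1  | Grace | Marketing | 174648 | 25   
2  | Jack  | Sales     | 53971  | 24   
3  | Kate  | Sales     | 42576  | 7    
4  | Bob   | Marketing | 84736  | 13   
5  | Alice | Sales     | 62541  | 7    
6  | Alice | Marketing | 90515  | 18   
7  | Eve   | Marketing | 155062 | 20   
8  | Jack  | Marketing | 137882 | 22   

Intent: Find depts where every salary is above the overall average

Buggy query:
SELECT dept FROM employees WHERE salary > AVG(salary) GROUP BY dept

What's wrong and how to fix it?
Bug: WHERE evaluates per row before aggregation, so AVG() is unavailable

Fix: Use a subquery for AVG and a HAVING MIN(...) filter so the condition holds for every row in the group

Corrected query:
SELECT dept FROM employees GROUP BY dept HAVING MIN(salary) > (SELECT AVG(salary) FROM employees)

Result:
(no rows)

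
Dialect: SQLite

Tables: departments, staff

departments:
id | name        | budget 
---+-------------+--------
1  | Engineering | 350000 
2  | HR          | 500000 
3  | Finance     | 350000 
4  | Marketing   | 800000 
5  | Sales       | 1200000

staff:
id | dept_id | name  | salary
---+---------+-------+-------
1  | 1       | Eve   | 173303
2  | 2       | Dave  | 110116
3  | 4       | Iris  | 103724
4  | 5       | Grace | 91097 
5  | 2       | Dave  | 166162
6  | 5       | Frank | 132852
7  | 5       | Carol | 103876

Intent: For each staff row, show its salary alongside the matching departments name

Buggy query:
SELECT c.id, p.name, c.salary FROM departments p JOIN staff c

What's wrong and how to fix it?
Bug: JOIN with no ON clause produces a cartesian product; every staff row pairs with every departments row

Fix: Specify the join condition linking the foreign key to the parent id

Corrected query:
SELECT c.id, p.name, c.salary FROM departments p JOIN staff c ON c.dept_id = p.id

Result:
id | name        | salary
---+-------------+-------
1  | Engineering | 173303
2  | HR          | 110116
3  | Marketing   | 103724
4  | Sales       | 91097 
5  | HR          | 166162
6  | Sales       | 132852
7  | Sales       | 103876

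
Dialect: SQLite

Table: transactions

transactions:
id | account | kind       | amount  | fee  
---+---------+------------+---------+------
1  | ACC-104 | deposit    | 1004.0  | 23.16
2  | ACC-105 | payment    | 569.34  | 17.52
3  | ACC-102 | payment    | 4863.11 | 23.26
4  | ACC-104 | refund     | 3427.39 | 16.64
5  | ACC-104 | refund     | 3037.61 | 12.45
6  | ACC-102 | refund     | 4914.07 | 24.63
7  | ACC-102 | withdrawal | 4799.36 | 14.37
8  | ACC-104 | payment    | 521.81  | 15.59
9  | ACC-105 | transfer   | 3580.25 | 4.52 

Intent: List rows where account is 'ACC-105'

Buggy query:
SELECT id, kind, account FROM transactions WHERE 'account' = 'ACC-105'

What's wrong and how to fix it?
Bug: Single quotes denote string literals in SQL; the column name is being compared as a constant string

Fix: Reference the column as account without single quotes

Corrected query:
SELECT id, kind, account FROM transactions WHERE account = 'ACC-105'

Result:
id | kind     | account
---+----------+--------
2  | payment  | ACC-105
9  | transfer | ACC-105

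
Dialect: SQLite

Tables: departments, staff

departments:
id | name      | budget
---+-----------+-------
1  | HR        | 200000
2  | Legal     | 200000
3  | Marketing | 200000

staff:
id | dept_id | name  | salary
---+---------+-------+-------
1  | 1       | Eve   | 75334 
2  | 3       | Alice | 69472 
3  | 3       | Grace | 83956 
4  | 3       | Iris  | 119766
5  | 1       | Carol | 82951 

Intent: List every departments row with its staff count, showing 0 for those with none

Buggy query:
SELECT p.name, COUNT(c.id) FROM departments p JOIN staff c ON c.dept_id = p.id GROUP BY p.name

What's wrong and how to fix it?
Bug: INNER JOIN drops departments rows that have no matching staff rows

Fix: Use LEFT JOIN so parents without children still appear (COUNT(c.id) gives 0)

Corrected query:
SELECT p.name, COUNT(c.id) FROM departments p LEFT JOIN staff c ON c.dept_id = p.id GROUP BY p.name

Result:
name      | COUNT(c.id)
----------+------------
HR        | 2          
Legal     | 0          
Marketing | 3          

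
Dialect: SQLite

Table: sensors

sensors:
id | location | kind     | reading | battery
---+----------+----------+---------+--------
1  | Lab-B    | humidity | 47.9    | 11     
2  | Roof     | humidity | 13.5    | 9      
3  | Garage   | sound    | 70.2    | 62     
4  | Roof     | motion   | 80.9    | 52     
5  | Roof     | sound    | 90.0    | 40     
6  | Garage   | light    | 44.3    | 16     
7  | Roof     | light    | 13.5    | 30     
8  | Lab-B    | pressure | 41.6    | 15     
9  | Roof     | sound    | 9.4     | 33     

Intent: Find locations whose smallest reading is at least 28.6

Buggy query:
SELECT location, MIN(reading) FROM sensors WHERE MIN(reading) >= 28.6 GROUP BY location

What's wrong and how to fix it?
Bug: Aggregates like MIN are computed per group after WHERE runs

Fix: Replace WHERE with HAVING after the GROUP BY

Corrected query:
SELECT location, MIN(reading) FROM sensors GROUP BY location HAVING MIN(reading) >= 28.6

Result:
location | MIN(reading)
---------+-------------
Garage   | 44.3        
Lab-B    | 41.6        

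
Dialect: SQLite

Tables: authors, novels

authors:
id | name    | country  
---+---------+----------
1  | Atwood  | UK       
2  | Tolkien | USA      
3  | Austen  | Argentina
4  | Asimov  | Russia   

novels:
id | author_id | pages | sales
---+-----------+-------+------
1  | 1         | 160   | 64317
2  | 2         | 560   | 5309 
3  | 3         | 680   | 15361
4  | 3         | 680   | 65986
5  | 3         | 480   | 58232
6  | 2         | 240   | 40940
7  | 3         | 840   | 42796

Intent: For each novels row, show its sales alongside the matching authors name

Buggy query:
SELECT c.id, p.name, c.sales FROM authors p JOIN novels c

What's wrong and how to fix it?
Bug: Missing join condition: each novels row is matched to all authors rows instead of just its own

Fix: Specify the join condition linking the foreign key to the parent id

Corrected query:
SELECT c.id, p.name, c.sales FROM authors p JOIN novels c ON c.author_id = p.id

Result:
id | name    | sales
---+---------+------
1  | Atwood  | 64317
2  | Tolkien | 5309 
3  | Austen  | 15361
4  | Austen  | 65986
5  | Austen  | 58232
6  | Tolkien | 40940
7  | Austen  | 42796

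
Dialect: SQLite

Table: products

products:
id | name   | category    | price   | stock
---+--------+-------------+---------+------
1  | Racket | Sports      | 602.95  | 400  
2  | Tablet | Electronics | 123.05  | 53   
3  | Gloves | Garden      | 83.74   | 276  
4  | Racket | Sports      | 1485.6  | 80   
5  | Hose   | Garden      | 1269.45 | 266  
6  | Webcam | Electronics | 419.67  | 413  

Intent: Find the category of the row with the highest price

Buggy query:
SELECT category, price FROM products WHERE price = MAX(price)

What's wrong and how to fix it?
Bug: MAX(price) is an aggregate and cannot be used directly in WHERE

Fix: Wrap MAX in a scalar subquery so WHERE compares against a single value

Corrected query:
SELECT category, price FROM products WHERE price = (SELECT MAX(price) FROM products)

Result:
category | price 
---------+-------
Sports   | 1485.6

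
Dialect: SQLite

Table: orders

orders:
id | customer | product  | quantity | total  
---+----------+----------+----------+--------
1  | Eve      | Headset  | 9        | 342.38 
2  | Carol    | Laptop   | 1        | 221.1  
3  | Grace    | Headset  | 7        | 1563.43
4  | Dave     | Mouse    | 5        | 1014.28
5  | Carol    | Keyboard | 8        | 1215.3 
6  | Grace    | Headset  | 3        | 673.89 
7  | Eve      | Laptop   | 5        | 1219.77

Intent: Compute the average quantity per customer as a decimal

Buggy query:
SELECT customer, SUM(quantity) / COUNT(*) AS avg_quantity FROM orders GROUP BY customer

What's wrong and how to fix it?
Bug: Both operands are integers, so '/' performs integer division and truncates

Fix: Cast one side to REAL so the division keeps the fractional part

Corrected query:
SELECT customer, SUM(quantity) * 1.0 / COUNT(*) AS avg_quantity FROM orders GROUP BY customer

Result:
customer | avg_quantity
---------+-------------
Carol    | 4.5         
Dave     | 5           
Eve      | 7           
Grace    | 5           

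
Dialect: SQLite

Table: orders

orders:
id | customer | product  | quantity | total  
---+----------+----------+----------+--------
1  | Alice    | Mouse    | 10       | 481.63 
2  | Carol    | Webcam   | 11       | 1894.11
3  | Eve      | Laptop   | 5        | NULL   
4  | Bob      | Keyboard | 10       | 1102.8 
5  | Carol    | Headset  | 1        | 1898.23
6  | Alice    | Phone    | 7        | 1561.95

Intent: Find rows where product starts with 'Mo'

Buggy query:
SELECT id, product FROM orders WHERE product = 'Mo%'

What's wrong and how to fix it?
Bug: Wildcards only work with LIKE; '=' treats '%' as a literal character

Fix: Replace '=' with LIKE so 'Mo%' is treated as a pattern

Corrected query:
SELECT id, product FROM orders WHERE product LIKE 'Mo%'

Result:
id | product
---+--------
1  | Mouse  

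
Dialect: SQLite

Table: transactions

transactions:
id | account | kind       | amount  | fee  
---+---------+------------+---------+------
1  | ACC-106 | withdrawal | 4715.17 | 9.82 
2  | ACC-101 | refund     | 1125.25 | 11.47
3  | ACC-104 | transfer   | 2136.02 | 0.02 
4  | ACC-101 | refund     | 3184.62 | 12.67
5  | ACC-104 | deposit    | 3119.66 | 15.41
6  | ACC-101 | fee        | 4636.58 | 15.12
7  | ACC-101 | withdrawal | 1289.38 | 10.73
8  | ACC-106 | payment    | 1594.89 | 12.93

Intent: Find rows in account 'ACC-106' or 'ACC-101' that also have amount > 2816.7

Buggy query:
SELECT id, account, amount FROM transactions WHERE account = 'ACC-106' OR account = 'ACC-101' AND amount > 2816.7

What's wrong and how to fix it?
Bug: AND binds tighter than OR, so this parses as account = 'ACC-106' OR (account = 'ACC-101' AND amount > 2816.7)

Fix: Group the OR with parentheses (or use IN), then AND the threshold

Corrected query:
SELECT id, account, amount FROM transactions WHERE (account = 'ACC-106' OR account = 'ACC-101') AND amount > 2816.7

Result:
id | account | amount 
---+---------+--------
1  | ACC-106 | 4715.17
4  | ACC-101 | 3184.62
6  | ACC-101 | 4636.58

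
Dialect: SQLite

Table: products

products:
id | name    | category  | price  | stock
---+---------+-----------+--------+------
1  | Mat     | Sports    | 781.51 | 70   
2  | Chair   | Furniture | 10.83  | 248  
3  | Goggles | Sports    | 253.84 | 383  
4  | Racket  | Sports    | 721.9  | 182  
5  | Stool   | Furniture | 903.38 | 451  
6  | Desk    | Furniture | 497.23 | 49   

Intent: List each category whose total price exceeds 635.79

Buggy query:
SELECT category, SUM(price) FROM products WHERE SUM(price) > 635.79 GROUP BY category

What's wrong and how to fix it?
Bug: Aggregate functions cannot appear in a WHERE clause

Fix: Use HAVING (which filters groups after aggregation) instead of WHERE

Corrected query:
SELECT category, SUM(price) FROM products GROUP BY category HAVING SUM(price) > 635.79

Result:
category  | SUM(price)
----------+-----------
Furniture | 1411.44   
Sports    | 1757.25   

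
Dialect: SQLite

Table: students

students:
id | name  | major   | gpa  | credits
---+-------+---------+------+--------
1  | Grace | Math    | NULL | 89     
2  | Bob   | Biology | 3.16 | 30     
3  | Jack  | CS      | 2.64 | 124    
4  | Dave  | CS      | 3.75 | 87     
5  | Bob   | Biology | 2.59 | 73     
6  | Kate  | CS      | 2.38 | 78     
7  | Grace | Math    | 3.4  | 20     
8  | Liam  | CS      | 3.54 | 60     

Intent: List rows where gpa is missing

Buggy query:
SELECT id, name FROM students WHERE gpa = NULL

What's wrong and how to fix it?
Bug: Comparing to NULL with '=' never matches; NULL = NULL is unknown, not true

Fix: Replace '= NULL' with 'IS NULL'

Corrected query:
SELECT id, name FROM students WHERE gpa IS NULL

Result:
id | name 
---+------
1  | Grace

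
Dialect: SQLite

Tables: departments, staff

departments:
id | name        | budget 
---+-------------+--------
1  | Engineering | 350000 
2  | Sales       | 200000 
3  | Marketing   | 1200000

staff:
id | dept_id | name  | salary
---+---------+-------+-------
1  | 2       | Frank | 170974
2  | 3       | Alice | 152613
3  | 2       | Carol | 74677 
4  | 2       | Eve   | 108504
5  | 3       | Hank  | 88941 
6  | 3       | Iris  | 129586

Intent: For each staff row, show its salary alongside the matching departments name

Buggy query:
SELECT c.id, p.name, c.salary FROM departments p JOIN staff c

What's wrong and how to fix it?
Bug: JOIN with no ON clause produces a cartesian product; every staff row pairs with every departments row

Fix: Add ON c.dept_id = p.id to the JOIN

Corrected query:
SELECT c.id, p.name, c.salary FROM departments p JOIN staff c ON c.dept_id = p.id

Result:
id | name      | salary
---+-----------+-------
1  | Sales     | 170974
2  | Marketing | 152613
3  | Sales     | 74677 
4  | Sales     | 108504
5  | Marketing | 88941 
6  | Marketing | 129586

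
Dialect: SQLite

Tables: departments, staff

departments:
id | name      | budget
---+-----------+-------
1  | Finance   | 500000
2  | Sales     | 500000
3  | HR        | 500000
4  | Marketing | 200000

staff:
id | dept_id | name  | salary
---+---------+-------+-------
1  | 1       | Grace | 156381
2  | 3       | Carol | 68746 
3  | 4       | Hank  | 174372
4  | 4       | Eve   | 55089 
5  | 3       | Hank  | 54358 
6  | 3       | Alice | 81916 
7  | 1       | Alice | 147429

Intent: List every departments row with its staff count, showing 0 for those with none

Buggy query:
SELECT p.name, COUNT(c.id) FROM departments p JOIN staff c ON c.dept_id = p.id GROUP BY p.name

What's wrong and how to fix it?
Bug: INNER JOIN drops departments rows that have no matching staff rows

Fix: Use LEFT JOIN so parents without children still appear (COUNT(c.id) gives 0)

Corrected query:
SELECT p.name, COUNT(c.id) FROM departments p LEFT JOIN staff c ON c.dept_id = p.id GROUP BY p.name

Result:
name      | COUNT(c.id)
----------+------------
Finance   | 2          
HR        | 3          
Marketing | 2          
Sales     | 0          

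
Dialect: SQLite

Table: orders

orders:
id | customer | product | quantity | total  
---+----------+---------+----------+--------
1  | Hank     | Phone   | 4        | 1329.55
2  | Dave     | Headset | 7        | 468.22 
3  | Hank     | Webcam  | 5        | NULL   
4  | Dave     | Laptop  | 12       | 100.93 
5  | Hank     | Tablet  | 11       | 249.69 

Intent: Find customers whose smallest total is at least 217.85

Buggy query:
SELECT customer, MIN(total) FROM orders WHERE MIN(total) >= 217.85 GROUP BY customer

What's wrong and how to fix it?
Bug: Aggregates like MIN are computed per group after WHERE runs

Fix: Use HAVING for the per-group MIN condition

Corrected query:
SELECT customer, MIN(total) FROM orders GROUP BY customer HAVING MIN(total) >= 217.85

Result:
customer | MIN(total)
---------+-----------
Hank     | 249.69    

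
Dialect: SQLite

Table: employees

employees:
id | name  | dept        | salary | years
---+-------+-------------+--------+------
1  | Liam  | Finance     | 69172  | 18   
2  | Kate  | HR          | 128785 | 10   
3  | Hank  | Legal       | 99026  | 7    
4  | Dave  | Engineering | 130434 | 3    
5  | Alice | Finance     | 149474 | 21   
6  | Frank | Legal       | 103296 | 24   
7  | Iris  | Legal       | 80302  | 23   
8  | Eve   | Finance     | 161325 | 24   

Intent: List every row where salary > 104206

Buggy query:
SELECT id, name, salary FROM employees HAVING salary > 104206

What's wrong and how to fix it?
Bug: This is a non-aggregate query (no GROUP BY, no aggregates), so in SQLite the HAVING clause is invalid here; a row-level condition belongs in WHERE

Fix: Replace HAVING with WHERE since the condition applies to individual rows

Corrected query:
SELECT id, name, salary FROM employees WHERE salary > 104206

Result:
id | name  | salary
---+-------+-------
2  | Kate  | 128785
4  | Dave  | 130434
5  | Alice | 149474
8  | Eve   | 161325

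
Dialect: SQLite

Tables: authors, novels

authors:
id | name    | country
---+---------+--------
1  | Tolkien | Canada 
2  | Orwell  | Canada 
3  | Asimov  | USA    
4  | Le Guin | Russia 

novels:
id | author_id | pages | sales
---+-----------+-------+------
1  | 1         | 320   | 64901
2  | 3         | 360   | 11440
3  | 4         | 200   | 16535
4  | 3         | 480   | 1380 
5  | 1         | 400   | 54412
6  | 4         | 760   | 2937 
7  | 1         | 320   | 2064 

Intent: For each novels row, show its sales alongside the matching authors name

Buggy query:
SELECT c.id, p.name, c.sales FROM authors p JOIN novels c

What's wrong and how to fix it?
Bug: JOIN with no ON clause produces a cartesian product; every novels row pairs with every authors row

Fix: Add ON c.author_id = p.id to the JOIN

Corrected query:
SELECT c.id, p.name, c.sales FROM authors p JOIN novels c ON c.author_id = p.id

Result:
id | name    | sales
---+---------+------
1  | Tolkien | 64901
2  | Asimov  | 11440
3  | Le Guin | 16535
4  | Asimov  | 1380 
5  | Tolkien | 54412
6  | Le Guin | 2937 
7  | Tolkien | 2064 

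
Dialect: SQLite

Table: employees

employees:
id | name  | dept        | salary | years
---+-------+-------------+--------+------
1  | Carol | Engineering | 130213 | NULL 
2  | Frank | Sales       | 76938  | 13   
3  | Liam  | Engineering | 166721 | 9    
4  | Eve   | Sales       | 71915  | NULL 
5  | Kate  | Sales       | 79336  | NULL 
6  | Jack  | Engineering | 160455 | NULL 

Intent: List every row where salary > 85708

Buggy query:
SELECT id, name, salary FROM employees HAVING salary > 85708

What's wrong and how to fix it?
Bug: This is a non-aggregate query (no GROUP BY, no aggregates), so in SQLite the HAVING clause is invalid here; a row-level condition belongs in WHERE

Fix: Replace HAVING with WHERE since the condition applies to individual rows

Corrected query:
SELECT id, name, salary FROM employees WHERE salary > 85708

Result:
id | name  | salary
---+-------+-------
1  | Carol | 130213
3  | Liam  | 166721
6  | Jack  | 160455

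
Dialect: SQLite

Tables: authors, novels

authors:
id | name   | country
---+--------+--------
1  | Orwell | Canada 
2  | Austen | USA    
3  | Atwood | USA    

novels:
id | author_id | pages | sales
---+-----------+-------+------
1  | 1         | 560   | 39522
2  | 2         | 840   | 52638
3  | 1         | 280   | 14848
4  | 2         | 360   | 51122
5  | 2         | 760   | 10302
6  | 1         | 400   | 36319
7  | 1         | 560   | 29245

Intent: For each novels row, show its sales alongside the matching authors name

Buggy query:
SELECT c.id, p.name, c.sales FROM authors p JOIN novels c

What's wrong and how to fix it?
Bug: JOIN with no ON clause produces a cartesian product; every novels row pairs with every authors row

Fix: Specify the join condition linking the foreign key to the parent id

Corrected query:
SELECT c.id, p.name, c.sales FROM authors p JOIN novels c ON c.author_id = p.id

Result:
id | name   | sales
---+--------+------
1  | Orwell | 39522
2  | Austen | 52638
3  | Orwell | 14848
4  | Austen | 51122
5  | Austen | 10302
6  | Orwell | 36319
7  | Orwell | 29245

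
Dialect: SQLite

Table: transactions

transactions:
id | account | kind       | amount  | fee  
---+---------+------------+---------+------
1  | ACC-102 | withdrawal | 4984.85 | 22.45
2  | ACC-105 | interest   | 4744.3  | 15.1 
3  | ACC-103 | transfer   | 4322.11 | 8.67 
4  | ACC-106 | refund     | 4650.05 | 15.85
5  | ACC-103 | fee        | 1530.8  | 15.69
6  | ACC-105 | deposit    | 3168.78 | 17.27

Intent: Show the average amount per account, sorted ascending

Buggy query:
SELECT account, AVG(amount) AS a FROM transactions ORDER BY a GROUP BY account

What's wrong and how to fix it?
Bug: GROUP BY must precede ORDER BY

Fix: Reorder: SELECT … FROM … GROUP BY … ORDER BY …

Corrected query:
SELECT account, AVG(amount) AS a FROM transactions GROUP BY account ORDER BY a

Result:
account | a       
--------+---------
ACC-103 | 2926.455
ACC-105 | 3956.54 
ACC-106 | 4650.05 
ACC-102 | 4984.85 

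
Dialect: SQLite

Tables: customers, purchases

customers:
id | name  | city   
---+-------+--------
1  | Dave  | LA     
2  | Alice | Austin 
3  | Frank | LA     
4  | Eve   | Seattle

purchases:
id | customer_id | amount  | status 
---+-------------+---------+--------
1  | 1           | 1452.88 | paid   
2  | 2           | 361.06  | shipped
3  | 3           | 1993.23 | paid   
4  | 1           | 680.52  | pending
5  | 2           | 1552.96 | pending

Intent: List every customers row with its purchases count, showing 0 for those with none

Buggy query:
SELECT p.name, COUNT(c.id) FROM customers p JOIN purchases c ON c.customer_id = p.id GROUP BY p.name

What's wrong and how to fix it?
Bug: An inner join excludes parents with zero children

Fix: Use LEFT JOIN so parents without children still appear (COUNT(c.id) gives 0)

Corrected query:
SELECT p.name, COUNT(c.id) FROM customers p LEFT JOIN purchases c ON c.customer_id = p.id GROUP BY p.name

Result:
name  | COUNT(c.id)
------+------------
Alice | 2          
Dave  | 2          
Eve   | 0          
Frank | 1          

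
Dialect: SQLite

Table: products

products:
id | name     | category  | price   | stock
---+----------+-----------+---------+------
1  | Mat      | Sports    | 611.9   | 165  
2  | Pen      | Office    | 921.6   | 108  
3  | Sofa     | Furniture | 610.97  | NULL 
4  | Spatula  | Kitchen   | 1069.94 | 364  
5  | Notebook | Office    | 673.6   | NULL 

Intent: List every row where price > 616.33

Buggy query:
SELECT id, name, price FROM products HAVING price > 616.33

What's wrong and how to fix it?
Bug: HAVING filters the output of aggregation, but this query has no GROUP BY and no aggregate functions, so SQLite rejects it (HAVING clause on a non-aggregate query); the condition here is per row

Fix: Use WHERE for row-level filtering

Corrected query:
SELECT id, name, price FROM products WHERE price > 616.33

Result:
id | name     | price  
---+----------+--------
2  | Pen      | 921.6  
4  | Spatula  | 1069.94
5  | Notebook | 673.6  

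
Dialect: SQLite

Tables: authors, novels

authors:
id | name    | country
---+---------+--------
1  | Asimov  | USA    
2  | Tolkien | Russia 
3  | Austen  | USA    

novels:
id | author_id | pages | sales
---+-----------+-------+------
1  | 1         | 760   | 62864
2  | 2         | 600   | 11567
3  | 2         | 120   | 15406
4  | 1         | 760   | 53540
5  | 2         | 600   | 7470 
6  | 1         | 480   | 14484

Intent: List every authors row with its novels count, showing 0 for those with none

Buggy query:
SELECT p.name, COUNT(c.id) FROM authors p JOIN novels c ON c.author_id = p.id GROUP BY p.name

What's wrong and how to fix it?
Bug: An inner join excludes parents with zero children

Fix: Use LEFT JOIN so parents without children still appear (COUNT(c.id) gives 0)

Corrected query:
SELECT p.name, COUNT(c.id) FROM authors p LEFT JOIN novels c ON c.author_id = p.id GROUP BY p.name

Result:
name    | COUNT(c.id)
--------+------------
Asimov  | 3          
Austen  | 0          
Tolkien | 3          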